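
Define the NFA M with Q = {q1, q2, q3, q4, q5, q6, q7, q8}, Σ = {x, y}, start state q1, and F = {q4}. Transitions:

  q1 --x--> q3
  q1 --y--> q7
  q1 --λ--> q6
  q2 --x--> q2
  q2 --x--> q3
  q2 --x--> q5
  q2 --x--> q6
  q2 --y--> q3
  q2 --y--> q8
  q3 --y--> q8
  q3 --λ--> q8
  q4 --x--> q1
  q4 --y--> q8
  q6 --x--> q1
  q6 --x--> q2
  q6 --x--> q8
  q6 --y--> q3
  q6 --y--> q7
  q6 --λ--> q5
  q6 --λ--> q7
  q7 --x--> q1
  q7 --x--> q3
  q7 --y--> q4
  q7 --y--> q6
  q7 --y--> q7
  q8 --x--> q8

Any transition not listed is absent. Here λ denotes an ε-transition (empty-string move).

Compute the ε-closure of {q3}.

Begin with {q3}.
ε-move q3 → q8; add q8.

{q3, q8}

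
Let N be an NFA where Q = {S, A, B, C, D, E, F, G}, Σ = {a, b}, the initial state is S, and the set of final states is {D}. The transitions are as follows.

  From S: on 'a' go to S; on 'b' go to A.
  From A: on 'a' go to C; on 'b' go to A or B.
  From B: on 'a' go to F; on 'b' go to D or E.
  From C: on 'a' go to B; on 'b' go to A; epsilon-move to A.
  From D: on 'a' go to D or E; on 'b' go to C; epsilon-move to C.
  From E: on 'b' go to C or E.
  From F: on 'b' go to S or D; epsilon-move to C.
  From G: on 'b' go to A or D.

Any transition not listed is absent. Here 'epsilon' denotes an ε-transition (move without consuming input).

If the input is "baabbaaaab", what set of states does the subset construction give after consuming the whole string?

Start in {S}.
Read 'b': S→{A}; now {A}.
Read 'a': A→{C}; union {C}; ε-closure = {A, C}.
Read 'a': A→{C}, C→{B}; union {B, C}; ε-closure = {A, B, C}.
Read 'b': A→{A, B}, B→{D, E}, C→{A}; union {A, B, D, E}; ε-closure = {A, B, C, D, E}.
Read 'b': A→{A, B}, B→{D, E}, C→{A}, D→{C}, E→{C, E}; now {A, B, C, D, E}.
Read 'a': A→{C}, B→{F}, C→{B}, D→{D, E}, E→∅; union {B, C, D, E, F}; ε-closure = {A, B, C, D, E, F}.
Read 'a': A→{C}, B→{F}, C→{B}, D→{D, E}, E→∅, F→∅; union {B, C, D, E, F}; ε-closure = {A, B, C, D, E, F}.
Read 'a': A→{C}, B→{F}, C→{B}, D→{D, E}, E→∅, F→∅; union {B, C, D, E, F}; ε-closure = {A, B, C, D, E, F}.
Read 'a': A→{C}, B→{F}, C→{B}, D→{D, E}, E→∅, F→∅; union {B, C, D, E, F}; ε-closure = {A, B, C, D, E, F}.
Read 'b': A→{A, B}, B→{D, E}, C→{A}, D→{C}, E→{C, E}, F→{S, D}; now {S, A, B, C, D, E}.

{S, A, B, C, D, E}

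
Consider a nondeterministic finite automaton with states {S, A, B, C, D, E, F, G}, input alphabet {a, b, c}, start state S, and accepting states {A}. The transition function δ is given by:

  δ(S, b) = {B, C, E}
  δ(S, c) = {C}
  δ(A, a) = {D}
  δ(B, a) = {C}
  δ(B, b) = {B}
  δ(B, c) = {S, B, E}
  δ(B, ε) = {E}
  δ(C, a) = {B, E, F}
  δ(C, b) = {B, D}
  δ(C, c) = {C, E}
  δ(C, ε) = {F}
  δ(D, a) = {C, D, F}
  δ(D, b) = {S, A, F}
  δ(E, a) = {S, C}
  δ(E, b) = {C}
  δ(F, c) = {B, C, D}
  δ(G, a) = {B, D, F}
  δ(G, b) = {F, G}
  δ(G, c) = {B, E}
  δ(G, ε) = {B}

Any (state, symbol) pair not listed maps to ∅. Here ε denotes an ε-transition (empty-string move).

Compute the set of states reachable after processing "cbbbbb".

Start in {S}.
Read 'c': S→{C}; union {C}; ε-closure = {C, F}.
Read 'b': C→{B, D}, F→∅; union {B, D}; ε-closure = {B, D, E}.
Read 'b': B→{B}, D→{S, A, F}, E→{C}; union {S, A, B, C, F}; ε-closure = {S, A, B, C, E, F}.
Read 'b': S→{B, C, E}, A→∅, B→{B}, C→{B, D}, E→{C}, F→∅; union {B, C, D, E}; ε-closure = {B, C, D, E, F}.
Read 'b': B→{B}, C→{B, D}, D→{S, A, F}, E→{C}, F→∅; union {S, A, B, C, D, F}; ε-closure = {S, A, B, C, D, E, F}.
Read 'b': S→{B, C, E}, A→∅, B→{B}, C→{B, D}, D→{S, A, F}, E→{C}, F→∅; now {S, A, B, C, D, E, F}.

{S, A, B, C, D, E, F}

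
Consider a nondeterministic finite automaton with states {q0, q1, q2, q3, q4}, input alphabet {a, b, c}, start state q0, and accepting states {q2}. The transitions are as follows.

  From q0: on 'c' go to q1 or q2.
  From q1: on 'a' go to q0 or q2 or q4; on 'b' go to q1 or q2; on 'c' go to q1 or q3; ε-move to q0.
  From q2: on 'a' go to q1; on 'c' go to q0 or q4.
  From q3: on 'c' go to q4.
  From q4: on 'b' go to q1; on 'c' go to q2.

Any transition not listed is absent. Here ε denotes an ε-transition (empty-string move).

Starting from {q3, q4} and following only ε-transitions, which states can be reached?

Begin with {q3, q4}.
No ε-moves leave this set, so the closure equals the set itself.

{q3, q4}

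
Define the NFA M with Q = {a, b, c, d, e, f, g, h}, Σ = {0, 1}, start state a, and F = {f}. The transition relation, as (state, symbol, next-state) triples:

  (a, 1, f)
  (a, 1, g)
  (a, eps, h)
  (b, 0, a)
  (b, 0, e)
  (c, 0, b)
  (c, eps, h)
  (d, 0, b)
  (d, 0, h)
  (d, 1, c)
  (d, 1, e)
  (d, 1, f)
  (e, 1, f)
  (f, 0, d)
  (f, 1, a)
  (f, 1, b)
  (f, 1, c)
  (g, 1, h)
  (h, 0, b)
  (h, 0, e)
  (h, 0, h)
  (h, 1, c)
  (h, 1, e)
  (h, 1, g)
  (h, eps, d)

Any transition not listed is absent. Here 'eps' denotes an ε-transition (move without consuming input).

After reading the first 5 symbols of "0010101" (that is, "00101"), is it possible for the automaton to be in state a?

No

Start: ε-closure({a}) = {a, d, h}.
Read '0': a→∅, d→{b, h}, h→{b, e, h}; union {b, e, h}; ε-closure = {b, d, e, h}.
Read '0': b→{a, e}, d→{b, h}, e→∅, h→{b, e, h}; union {a, b, e, h}; ε-closure = {a, b, d, e, h}.
Read '1': a→{f, g}, b→∅, d→{c, e, f}, e→{f}, h→{c, e, g}; union {c, e, f, g}; ε-closure = {c, d, e, f, g, h}.
Read '0': c→{b}, d→{b, h}, e→∅, f→{d}, g→∅, h→{b, e, h}; now {b, d, e, h}.
Read '1': b→∅, d→{c, e, f}, e→{f}, h→{c, e, g}; union {c, e, f, g}; ε-closure = {c, d, e, f, g, h}.
State a is not in {c, d, e, f, g, h}.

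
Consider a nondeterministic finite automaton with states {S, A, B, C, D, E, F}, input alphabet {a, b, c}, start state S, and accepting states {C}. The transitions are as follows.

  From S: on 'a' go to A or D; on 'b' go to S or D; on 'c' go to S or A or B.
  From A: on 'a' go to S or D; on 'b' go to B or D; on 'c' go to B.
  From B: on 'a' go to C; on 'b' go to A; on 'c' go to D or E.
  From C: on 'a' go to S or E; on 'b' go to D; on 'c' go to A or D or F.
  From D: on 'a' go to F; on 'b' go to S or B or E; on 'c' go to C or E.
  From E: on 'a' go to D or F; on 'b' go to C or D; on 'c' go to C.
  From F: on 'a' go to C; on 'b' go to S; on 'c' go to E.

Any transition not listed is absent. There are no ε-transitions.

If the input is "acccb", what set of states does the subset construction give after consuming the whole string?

Start in {S}.
Read 'a': S→{A, D}; now {A, D}.
Read 'c': A→{B}, D→{C, E}; now {B, C, E}.
Read 'c': B→{D, E}, C→{A, D, F}, E→{C}; now {A, C, D, E, F}.
Read 'c': A→{B}, C→{A, D, F}, D→{C, E}, E→{C}, F→{E}; now {A, B, C, D, E, F}.
Read 'b': A→{B, D}, B→{A}, C→{D}, D→{S, B, E}, E→{C, D}, F→{S}; now {S, A, B, C, D, E}.

{S, A, B, C, D, E}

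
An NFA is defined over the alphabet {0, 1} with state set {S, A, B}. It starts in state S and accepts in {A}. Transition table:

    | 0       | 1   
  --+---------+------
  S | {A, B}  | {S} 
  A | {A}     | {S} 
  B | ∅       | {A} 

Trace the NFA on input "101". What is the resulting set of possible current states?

Start in {S}.
Read '1': S→{S}; now {S}.
Read '0': S→{A, B}; now {A, B}.
Read '1': A→{S}, B→{A}; now {S, A}.

{S, A}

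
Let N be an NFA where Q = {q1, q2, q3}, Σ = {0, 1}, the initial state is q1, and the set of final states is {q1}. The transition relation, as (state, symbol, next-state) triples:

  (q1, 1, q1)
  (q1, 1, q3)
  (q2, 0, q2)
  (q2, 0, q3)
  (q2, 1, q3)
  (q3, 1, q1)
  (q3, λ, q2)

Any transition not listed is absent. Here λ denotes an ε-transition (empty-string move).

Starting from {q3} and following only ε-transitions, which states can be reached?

{q2, q3}

Begin with {q3}.
ε-move q3 → q2; add q2.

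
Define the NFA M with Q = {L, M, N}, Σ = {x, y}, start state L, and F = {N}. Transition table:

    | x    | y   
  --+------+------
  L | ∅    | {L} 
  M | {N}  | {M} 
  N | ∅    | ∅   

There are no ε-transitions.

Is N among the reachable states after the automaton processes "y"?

No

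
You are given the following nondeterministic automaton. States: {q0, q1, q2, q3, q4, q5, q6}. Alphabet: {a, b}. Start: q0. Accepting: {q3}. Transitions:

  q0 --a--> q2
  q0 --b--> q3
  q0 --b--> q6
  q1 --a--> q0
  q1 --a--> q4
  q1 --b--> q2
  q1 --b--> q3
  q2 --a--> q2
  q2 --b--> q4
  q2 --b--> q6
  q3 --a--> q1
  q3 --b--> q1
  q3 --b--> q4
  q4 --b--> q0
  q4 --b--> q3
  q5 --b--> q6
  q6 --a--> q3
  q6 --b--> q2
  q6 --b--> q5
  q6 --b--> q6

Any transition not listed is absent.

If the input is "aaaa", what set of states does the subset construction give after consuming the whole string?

Start in {q0}.
Read 'a': {q0} → {q2}.
Read 'a': {q2} → {q2}.
Read 'a': {q2} → {q2}.
Read 'a': {q2} → {q2}.

{q2}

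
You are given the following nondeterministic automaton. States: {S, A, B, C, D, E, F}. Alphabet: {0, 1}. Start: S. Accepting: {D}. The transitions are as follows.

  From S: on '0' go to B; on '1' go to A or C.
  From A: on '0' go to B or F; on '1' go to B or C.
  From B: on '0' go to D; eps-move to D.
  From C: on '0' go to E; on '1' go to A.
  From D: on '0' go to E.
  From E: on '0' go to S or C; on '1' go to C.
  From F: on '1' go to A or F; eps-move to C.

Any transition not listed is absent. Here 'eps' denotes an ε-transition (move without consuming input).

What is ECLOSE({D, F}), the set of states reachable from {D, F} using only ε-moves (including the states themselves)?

{C, D, F}

Begin with {D, F}.
ε-move F → C; add C.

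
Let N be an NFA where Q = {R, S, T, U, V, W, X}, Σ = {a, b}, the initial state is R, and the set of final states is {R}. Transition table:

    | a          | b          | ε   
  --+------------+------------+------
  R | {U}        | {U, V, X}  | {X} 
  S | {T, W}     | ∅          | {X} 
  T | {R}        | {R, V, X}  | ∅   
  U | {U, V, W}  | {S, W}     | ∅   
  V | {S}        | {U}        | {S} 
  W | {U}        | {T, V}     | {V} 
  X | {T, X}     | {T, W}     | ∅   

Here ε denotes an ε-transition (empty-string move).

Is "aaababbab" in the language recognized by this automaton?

Yes

Start: ε-closure({R}) = {R, X}.
Read 'a': {R, X} → {T, U, X}.
Read 'a': {T, U, X} → {R, S, T, U, V, W, X}.
Read 'a': {R, S, T, U, V, W, X} → {R, S, T, U, V, W, X}.
Read 'b': {R, S, T, U, V, W, X} → {R, S, T, U, V, W, X}.
Read 'a': {R, S, T, U, V, W, X} → {R, S, T, U, V, W, X}.
Read 'b': {R, S, T, U, V, W, X} → {R, S, T, U, V, W, X}.
Read 'b': {R, S, T, U, V, W, X} → {R, S, T, U, V, W, X}.
Read 'a': {R, S, T, U, V, W, X} → {R, S, T, U, V, W, X}.
Read 'b': {R, S, T, U, V, W, X} → {R, S, T, U, V, W, X}.
The final set {R, S, T, U, V, W, X} contains the accepting state R.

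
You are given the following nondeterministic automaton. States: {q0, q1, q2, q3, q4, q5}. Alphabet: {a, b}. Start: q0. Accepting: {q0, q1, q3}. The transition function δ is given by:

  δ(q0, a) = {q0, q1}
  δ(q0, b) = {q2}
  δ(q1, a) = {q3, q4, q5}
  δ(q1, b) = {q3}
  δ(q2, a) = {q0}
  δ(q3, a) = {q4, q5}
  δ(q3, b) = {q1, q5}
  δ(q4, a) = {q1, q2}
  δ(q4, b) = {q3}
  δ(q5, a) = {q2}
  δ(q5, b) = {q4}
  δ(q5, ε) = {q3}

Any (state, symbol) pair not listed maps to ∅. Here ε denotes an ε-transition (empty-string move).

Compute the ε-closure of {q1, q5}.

{q1, q3, q5}

Begin with {q1, q5}.
ε-move q5 → q3; add q3.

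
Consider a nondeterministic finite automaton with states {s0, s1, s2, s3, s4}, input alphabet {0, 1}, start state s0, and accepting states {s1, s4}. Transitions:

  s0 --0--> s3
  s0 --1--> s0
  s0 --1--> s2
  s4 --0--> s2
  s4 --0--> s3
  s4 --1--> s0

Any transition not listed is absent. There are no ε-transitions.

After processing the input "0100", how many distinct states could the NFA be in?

Start in {s0}.
Read '0': {s0} → {s3}.
Read '1': {s3} → ∅.
The set is empty and remains empty for the remaining 2 symbols.
That set has 0 states.

0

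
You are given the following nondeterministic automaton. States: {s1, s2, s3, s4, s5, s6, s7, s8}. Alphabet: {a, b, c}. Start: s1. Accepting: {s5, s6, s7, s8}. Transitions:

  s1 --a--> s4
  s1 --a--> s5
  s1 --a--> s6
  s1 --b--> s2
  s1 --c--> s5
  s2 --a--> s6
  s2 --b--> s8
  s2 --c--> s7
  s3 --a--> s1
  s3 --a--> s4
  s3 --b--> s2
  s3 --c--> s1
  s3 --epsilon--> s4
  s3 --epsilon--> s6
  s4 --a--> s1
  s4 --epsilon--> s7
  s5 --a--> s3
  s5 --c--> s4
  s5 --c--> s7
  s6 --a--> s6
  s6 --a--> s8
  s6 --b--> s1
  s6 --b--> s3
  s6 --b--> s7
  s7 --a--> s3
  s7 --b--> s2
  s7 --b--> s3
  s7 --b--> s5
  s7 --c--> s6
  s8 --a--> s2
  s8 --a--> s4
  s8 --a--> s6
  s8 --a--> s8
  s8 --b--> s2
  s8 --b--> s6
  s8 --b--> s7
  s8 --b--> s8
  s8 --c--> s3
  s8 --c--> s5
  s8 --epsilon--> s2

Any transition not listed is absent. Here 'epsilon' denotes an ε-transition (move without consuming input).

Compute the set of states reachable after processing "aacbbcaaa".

Start in {s1}.
Read 'a': {s1} → {s4, s5, s6, s7}.
Read 'a': {s4, s5, s6, s7} → {s1, s2, s3, s4, s6, s7, s8}.
Read 'c': {s1, s2, s3, s4, s6, s7, s8} → {s1, s3, s4, s5, s6, s7}.
Read 'b': {s1, s3, s4, s5, s6, s7} → {s1, s2, s3, s4, s5, s6, s7}.
Read 'b': {s1, s2, s3, s4, s5, s6, s7} → {s1, s2, s3, s4, s5, s6, s7, s8}.
Read 'c': {s1, s2, s3, s4, s5, s6, s7, s8} → {s1, s3, s4, s5, s6, s7}.
Read 'a': {s1, s3, s4, s5, s6, s7} → {s1, s2, s3, s4, s5, s6, s7, s8}.
Read 'a': {s1, s2, s3, s4, s5, s6, s7, s8} → {s1, s2, s3, s4, s5, s6, s7, s8}.
Read 'a': {s1, s2, s3, s4, s5, s6, s7, s8} → {s1, s2, s3, s4, s5, s6, s7, s8}.

{s1, s2, s3, s4, s5, s6, s7, s8}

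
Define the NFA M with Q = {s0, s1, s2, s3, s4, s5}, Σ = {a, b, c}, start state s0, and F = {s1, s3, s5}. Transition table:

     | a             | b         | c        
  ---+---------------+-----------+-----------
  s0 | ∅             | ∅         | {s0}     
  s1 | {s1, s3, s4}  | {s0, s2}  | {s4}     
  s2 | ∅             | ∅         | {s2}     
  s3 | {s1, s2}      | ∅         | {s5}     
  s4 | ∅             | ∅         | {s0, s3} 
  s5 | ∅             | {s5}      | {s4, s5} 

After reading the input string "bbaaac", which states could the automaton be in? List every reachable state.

∅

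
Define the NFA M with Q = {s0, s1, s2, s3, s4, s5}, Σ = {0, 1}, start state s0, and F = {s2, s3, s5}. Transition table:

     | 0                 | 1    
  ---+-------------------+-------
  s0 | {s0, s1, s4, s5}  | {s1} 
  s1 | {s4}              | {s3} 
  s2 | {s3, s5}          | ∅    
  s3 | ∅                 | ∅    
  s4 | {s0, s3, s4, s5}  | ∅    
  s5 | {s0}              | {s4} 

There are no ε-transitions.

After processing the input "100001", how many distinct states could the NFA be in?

Start in {s0}.
Read '1': s0→{s1}; now {s1}.
Read '0': s1→{s4}; now {s4}.
Read '0': s4→{s0, s3, s4, s5}; now {s0, s3, s4, s5}.
Read '0': s0→{s0, s1, s4, s5}, s3→∅, s4→{s0, s3, s4, s5}, s5→{s0}; now {s0, s1, s3, s4, s5}.
Read '0': s0→{s0, s1, s4, s5}, s1→{s4}, s3→∅, s4→{s0, s3, s4, s5}, s5→{s0}; now {s0, s1, s3, s4, s5}.
Read '1': s0→{s1}, s1→{s3}, s3→∅, s4→∅, s5→{s4}; now {s1, s3, s4}.
That set has 3 states.

3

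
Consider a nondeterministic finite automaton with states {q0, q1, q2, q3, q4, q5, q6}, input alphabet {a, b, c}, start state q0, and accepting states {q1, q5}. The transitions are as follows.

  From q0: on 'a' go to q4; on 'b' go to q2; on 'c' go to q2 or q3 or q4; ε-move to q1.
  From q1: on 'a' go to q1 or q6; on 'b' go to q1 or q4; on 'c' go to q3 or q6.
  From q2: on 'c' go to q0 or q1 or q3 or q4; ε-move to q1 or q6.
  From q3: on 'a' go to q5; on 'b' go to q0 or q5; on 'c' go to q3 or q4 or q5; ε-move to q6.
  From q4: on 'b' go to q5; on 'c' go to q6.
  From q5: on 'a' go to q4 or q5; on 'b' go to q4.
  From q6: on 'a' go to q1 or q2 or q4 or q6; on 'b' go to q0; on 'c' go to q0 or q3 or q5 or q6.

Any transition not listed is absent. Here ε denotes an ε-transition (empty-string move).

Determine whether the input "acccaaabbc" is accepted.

Yes

Start: ε-closure({q0}) = {q0, q1}.
Read 'a': q0→{q4}, q1→{q1, q6}; now {q1, q4, q6}.
Read 'c': q1→{q3, q6}, q4→{q6}, q6→{q0, q3, q5, q6}; union {q0, q3, q5, q6}; ε-closure = {q0, q1, q3, q5, q6}.
Read 'c': q0→{q2, q3, q4}, q1→{q3, q6}, q3→{q3, q4, q5}, q5→∅, q6→{q0, q3, q5, q6}; union {q0, q2, q3, q4, q5, q6}; ε-closure = {q0, q1, q2, q3, q4, q5, q6}.
Read 'c': q0→{q2, q3, q4}, q1→{q3, q6}, q2→{q0, q1, q3, q4}, q3→{q3, q4, q5}, q4→{q6}, q5→∅, q6→{q0, q3, q5, q6}; now {q0, q1, q2, q3, q4, q5, q6}.
Read 'a': q0→{q4}, q1→{q1, q6}, q2→∅, q3→{q5}, q4→∅, q5→{q4, q5}, q6→{q1, q2, q4, q6}; now {q1, q2, q4, q5, q6}.
Read 'a': q1→{q1, q6}, q2→∅, q4→∅, q5→{q4, q5}, q6→{q1, q2, q4, q6}; now {q1, q2, q4, q5, q6}.
Read 'a': q1→{q1, q6}, q2→∅, q4→∅, q5→{q4, q5}, q6→{q1, q2, q4, q6}; now {q1, q2, q4, q5, q6}.
Read 'b': q1→{q1, q4}, q2→∅, q4→{q5}, q5→{q4}, q6→{q0}; now {q0, q1, q4, q5}.
Read 'b': q0→{q2}, q1→{q1, q4}, q4→{q5}, q5→{q4}; union {q1, q2, q4, q5}; ε-closure = {q1, q2, q4, q5, q6}.
Read 'c': q1→{q3, q6}, q2→{q0, q1, q3, q4}, q4→{q6}, q5→∅, q6→{q0, q3, q5, q6}; now {q0, q1, q3, q4, q5, q6}.
The final set {q0, q1, q3, q4, q5, q6} contains the accepting states q1, q5.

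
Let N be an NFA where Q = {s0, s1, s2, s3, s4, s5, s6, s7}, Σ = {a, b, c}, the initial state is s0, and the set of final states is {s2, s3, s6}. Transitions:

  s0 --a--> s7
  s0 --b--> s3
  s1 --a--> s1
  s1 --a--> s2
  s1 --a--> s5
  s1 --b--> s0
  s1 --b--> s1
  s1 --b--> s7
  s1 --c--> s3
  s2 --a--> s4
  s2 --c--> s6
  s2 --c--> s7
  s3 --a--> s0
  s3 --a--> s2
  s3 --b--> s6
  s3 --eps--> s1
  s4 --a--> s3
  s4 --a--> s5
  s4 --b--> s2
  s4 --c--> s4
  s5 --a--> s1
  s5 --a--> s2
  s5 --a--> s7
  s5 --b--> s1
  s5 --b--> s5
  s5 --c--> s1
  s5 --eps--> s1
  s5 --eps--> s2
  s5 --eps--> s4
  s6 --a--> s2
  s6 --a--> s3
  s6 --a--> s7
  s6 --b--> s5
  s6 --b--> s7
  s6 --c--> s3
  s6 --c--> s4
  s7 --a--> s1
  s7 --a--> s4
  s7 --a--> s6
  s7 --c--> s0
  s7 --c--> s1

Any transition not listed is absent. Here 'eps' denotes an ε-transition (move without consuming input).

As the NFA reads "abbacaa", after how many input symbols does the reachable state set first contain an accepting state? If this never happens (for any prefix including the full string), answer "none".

Start in {s0}.
Read 'a': s0→{s7}; now {s7}.
Read 'b': s7→∅; now ∅.
The set is empty and remains empty for the remaining 5 symbols.
No reachable set along the way intersects F.

none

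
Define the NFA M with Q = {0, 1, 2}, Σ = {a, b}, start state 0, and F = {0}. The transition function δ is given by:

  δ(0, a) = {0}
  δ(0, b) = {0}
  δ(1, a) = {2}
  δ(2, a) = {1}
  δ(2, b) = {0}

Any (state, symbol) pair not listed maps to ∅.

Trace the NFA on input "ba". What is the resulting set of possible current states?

{0}

Start in {0}.
Read 'b': {0} → {0}.
Read 'a': {0} → {0}.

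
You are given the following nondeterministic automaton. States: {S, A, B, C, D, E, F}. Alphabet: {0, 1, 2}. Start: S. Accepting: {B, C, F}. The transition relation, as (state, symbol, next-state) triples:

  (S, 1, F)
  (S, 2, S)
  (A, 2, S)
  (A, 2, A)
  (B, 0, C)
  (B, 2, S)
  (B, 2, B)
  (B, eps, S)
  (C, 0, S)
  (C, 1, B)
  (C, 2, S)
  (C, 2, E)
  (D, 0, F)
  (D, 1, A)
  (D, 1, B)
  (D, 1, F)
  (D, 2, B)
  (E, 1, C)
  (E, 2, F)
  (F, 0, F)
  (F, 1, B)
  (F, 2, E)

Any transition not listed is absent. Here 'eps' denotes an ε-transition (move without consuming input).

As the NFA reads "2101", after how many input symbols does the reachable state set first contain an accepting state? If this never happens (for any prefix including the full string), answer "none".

Start in {S}.
Read '2': S→{S}; now {S}.
Read '1': S→{F}; now {F}.
None of the earlier sets intersect F, but {F} does.

2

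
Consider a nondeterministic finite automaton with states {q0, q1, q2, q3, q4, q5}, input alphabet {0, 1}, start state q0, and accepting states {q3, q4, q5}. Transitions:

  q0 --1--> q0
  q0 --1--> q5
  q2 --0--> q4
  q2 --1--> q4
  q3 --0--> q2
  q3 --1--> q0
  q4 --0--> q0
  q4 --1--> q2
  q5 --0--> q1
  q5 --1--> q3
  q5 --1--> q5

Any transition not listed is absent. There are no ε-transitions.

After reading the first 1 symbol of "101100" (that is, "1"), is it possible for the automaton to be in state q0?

Yes

Start in {q0}.
Read '1': q0→{q0, q5}; now {q0, q5}.
State q0 is in {q0, q5}.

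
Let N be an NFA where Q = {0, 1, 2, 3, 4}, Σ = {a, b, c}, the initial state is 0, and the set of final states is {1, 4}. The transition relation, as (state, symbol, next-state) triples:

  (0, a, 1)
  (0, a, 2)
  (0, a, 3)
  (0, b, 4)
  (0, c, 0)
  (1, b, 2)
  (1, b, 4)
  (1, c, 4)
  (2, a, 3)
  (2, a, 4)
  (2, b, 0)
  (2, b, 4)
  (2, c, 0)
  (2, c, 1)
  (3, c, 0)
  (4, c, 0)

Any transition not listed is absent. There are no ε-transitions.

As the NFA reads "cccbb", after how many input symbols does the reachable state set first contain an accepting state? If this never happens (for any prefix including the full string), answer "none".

Start in {0}.
Read 'c': 0→{0}; now {0}.
Read 'c': 0→{0}; now {0}.
Read 'c': 0→{0}; now {0}.
Read 'b': 0→{4}; now {4}.
None of the earlier sets intersect F, but {4} does.

4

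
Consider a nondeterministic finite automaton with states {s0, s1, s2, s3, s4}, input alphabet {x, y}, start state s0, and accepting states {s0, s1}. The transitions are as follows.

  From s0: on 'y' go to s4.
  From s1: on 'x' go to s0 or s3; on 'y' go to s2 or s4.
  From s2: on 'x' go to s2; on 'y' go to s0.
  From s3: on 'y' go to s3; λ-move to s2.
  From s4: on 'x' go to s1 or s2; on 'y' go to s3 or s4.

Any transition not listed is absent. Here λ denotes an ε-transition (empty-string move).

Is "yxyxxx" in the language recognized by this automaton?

Start in {s0}.
Read 'y': s0→{s4}; now {s4}.
Read 'x': s4→{s1, s2}; now {s1, s2}.
Read 'y': s1→{s2, s4}, s2→{s0}; now {s0, s2, s4}.
Read 'x': s0→∅, s2→{s2}, s4→{s1, s2}; now {s1, s2}.
Read 'x': s1→{s0, s3}, s2→{s2}; now {s0, s2, s3}.
Read 'x': s0→∅, s2→{s2}, s3→∅; now {s2}.
The final set {s2} contains no accepting state.

No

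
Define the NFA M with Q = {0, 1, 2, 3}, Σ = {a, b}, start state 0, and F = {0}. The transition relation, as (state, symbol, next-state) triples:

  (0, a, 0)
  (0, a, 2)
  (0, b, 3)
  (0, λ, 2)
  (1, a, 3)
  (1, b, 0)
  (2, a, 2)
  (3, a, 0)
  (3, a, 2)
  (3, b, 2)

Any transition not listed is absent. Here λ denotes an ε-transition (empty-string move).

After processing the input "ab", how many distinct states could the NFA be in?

1

Start: ε-closure({0}) = {0, 2}.
Read 'a': 0→{0, 2}, 2→{2}; now {0, 2}.
Read 'b': 0→{3}, 2→∅; now {3}.
That set has 1 state.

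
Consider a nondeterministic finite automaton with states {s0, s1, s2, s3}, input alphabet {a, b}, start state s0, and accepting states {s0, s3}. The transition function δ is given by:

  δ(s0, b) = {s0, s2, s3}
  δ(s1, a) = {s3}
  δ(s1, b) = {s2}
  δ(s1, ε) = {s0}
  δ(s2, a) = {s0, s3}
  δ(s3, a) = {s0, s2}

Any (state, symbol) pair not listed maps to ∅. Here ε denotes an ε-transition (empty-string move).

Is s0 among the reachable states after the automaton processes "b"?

Yes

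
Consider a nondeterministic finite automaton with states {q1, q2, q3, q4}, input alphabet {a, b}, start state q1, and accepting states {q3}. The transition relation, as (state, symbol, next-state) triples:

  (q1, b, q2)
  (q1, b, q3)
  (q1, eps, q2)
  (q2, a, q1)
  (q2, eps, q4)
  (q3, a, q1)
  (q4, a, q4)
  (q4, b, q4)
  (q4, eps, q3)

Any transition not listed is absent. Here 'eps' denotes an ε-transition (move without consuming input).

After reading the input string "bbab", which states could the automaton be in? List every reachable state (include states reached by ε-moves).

{q2, q3, q4}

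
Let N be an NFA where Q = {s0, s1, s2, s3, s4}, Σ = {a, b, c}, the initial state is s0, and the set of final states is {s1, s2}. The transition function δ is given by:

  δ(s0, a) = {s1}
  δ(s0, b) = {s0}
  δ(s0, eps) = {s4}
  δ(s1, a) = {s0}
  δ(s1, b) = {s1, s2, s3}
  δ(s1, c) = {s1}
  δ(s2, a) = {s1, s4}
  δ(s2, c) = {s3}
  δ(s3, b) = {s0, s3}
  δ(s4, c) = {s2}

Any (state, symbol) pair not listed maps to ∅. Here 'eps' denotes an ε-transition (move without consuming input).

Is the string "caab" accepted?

Start: ε-closure({s0}) = {s0, s4}.
Read 'c': s0→∅, s4→{s2}; now {s2}.
Read 'a': s2→{s1, s4}; now {s1, s4}.
Read 'a': s1→{s0}, s4→∅; union {s0}; ε-closure = {s0, s4}.
Read 'b': s0→{s0}, s4→∅; union {s0}; ε-closure = {s0, s4}.
The final set {s0, s4} contains no accepting state.

No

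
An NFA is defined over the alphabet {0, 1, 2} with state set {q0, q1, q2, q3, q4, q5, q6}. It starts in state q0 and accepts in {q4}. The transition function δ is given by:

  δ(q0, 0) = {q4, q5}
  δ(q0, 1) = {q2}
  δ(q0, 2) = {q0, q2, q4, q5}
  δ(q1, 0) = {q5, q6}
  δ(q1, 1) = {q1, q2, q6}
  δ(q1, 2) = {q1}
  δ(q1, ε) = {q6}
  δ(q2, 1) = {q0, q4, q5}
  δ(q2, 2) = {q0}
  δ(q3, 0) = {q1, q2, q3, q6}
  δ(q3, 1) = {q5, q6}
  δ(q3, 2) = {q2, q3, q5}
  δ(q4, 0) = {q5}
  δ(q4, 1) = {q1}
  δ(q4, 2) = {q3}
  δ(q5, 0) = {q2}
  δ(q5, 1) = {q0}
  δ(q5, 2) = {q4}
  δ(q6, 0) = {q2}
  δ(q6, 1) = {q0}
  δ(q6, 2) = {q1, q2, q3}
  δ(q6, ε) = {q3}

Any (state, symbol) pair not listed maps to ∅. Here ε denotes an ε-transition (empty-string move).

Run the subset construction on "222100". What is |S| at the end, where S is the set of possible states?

5

Start in {q0}.
Read '2': q0→{q0, q2, q4, q5}; now {q0, q2, q4, q5}.
Read '2': q0→{q0, q2, q4, q5}, q2→{q0}, q4→{q3}, q5→{q4}; now {q0, q2, q3, q4, q5}.
Read '2': q0→{q0, q2, q4, q5}, q2→{q0}, q3→{q2, q3, q5}, q4→{q3}, q5→{q4}; now {q0, q2, q3, q4, q5}.
Read '1': q0→{q2}, q2→{q0, q4, q5}, q3→{q5, q6}, q4→{q1}, q5→{q0}; union {q0, q1, q2, q4, q5, q6}; ε-closure = {q0, q1, q2, q3, q4, q5, q6}.
Read '0': q0→{q4, q5}, q1→{q5, q6}, q2→∅, q3→{q1, q2, q3, q6}, q4→{q5}, q5→{q2}, q6→{q2}; now {q1, q2, q3, q4, q5, q6}.
Read '0': q1→{q5, q6}, q2→∅, q3→{q1, q2, q3, q6}, q4→{q5}, q5→{q2}, q6→{q2}; now {q1, q2, q3, q5, q6}.
That set has 5 states.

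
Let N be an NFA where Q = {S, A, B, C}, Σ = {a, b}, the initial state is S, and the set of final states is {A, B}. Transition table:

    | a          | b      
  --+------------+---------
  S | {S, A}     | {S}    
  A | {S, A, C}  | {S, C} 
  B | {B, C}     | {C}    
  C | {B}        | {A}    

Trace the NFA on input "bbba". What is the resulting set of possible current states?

{S, A}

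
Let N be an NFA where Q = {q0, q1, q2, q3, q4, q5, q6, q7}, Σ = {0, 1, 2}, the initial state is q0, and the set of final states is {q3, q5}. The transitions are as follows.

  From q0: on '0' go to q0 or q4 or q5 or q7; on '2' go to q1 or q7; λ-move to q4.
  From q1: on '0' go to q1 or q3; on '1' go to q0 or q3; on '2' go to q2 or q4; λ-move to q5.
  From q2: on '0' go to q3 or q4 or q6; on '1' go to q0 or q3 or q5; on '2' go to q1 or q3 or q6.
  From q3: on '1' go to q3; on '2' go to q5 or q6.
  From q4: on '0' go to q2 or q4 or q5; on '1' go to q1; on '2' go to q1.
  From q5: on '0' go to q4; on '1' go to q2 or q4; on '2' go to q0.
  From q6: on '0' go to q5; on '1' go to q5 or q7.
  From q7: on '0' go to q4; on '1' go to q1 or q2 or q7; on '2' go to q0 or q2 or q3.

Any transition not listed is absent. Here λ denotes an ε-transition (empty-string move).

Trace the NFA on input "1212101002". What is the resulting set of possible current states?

{q0, q1, q2, q3, q4, q5, q6, q7}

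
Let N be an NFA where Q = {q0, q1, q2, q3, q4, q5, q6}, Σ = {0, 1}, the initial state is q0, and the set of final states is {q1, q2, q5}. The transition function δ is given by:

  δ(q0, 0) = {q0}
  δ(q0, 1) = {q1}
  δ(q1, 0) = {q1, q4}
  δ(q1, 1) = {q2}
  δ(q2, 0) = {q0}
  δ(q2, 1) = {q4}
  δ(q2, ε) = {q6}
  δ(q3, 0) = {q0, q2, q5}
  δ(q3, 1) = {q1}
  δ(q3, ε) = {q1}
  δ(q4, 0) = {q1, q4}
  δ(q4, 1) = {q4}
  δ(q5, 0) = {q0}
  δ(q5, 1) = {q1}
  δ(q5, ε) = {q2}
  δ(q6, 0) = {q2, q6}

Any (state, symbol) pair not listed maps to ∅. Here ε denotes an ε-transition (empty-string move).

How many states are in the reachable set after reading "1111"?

Start in {q0}.
Read '1': q0→{q1}; now {q1}.
Read '1': q1→{q2}; union {q2}; ε-closure = {q2, q6}.
Read '1': q2→{q4}, q6→∅; now {q4}.
Read '1': q4→{q4}; now {q4}.
That set has 1 state.

1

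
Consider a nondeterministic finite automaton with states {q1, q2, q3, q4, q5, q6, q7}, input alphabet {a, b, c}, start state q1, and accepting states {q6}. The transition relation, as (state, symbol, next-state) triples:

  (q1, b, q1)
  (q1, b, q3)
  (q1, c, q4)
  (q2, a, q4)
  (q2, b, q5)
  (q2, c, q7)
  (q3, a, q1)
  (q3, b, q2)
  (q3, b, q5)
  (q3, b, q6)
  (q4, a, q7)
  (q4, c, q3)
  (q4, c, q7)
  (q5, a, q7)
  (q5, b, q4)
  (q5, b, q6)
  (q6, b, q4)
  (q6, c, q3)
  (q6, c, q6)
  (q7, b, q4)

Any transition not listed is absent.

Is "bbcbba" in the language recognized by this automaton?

Start in {q1}.
Read 'b': q1→{q1, q3}; now {q1, q3}.
Read 'b': q1→{q1, q3}, q3→{q2, q5, q6}; now {q1, q2, q3, q5, q6}.
Read 'c': q1→{q4}, q2→{q7}, q3→∅, q5→∅, q6→{q3, q6}; now {q3, q4, q6, q7}.
Read 'b': q3→{q2, q5, q6}, q4→∅, q6→{q4}, q7→{q4}; now {q2, q4, q5, q6}.
Read 'b': q2→{q5}, q4→∅, q5→{q4, q6}, q6→{q4}; now {q4, q5, q6}.
Read 'a': q4→{q7}, q5→{q7}, q6→∅; now {q7}.
The final set {q7} contains no accepting state.

No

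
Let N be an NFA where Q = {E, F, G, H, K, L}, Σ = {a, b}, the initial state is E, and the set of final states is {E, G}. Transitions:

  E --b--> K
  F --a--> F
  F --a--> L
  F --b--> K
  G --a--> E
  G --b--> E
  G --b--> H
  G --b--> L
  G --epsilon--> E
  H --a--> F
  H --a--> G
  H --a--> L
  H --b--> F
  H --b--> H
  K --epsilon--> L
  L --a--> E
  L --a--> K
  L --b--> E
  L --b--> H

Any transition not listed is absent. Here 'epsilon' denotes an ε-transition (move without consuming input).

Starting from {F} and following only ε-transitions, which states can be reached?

{F}

Begin with {F}.
No ε-moves leave this set, so the closure equals the set itself.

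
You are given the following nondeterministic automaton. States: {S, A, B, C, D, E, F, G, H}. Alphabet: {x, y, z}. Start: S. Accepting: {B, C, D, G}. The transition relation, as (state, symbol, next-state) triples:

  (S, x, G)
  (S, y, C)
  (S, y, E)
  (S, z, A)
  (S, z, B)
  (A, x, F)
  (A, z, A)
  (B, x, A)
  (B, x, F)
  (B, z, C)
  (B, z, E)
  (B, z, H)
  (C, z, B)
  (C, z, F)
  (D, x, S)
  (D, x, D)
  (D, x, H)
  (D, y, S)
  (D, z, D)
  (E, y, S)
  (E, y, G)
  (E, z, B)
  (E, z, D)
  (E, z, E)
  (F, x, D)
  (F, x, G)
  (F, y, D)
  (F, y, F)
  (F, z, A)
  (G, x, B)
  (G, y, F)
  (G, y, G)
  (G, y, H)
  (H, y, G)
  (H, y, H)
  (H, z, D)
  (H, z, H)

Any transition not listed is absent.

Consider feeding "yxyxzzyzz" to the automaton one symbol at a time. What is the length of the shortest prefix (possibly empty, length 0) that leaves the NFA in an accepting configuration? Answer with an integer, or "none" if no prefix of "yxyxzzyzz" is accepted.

1

Start in {S}.
Read 'y': {S} → {C, E}.
None of the earlier sets intersect F, but {C, E} does.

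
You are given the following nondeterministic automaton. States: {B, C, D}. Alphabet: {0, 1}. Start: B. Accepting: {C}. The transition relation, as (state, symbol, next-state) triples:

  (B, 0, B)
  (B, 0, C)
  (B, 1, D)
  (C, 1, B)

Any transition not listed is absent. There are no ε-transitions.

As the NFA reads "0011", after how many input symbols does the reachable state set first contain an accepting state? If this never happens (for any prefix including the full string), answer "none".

1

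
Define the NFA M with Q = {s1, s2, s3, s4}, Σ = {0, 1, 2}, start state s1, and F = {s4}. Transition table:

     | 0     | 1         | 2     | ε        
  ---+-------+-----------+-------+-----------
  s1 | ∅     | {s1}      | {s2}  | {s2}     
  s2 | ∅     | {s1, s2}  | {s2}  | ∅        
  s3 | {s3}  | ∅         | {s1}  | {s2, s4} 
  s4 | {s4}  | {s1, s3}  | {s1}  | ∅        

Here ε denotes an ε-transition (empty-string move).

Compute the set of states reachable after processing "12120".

∅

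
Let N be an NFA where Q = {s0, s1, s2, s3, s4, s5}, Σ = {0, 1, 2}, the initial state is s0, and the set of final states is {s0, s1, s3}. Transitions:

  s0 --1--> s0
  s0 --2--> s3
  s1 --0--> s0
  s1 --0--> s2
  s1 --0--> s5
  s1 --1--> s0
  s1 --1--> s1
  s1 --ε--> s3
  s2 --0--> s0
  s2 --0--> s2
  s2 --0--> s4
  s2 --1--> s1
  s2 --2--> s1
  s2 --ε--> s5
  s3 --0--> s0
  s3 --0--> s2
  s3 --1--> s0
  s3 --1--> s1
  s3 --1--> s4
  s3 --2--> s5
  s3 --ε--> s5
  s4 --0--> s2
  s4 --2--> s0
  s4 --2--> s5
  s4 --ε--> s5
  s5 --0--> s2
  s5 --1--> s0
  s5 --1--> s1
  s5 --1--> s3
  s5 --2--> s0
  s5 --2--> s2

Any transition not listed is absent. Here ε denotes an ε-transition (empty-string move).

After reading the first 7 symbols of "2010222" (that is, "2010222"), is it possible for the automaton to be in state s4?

No

Start in {s0}.
Read '2': {s0} → {s3, s5}.
Read '0': {s3, s5} → {s0, s2, s5}.
Read '1': {s0, s2, s5} → {s0, s1, s3, s5}.
Read '0': {s0, s1, s3, s5} → {s0, s2, s5}.
Read '2': {s0, s2, s5} → {s0, s1, s2, s3, s5}.
Read '2': {s0, s1, s2, s3, s5} → {s0, s1, s2, s3, s5}.
Read '2': {s0, s1, s2, s3, s5} → {s0, s1, s2, s3, s5}.
State s4 is not in {s0, s1, s2, s3, s5}.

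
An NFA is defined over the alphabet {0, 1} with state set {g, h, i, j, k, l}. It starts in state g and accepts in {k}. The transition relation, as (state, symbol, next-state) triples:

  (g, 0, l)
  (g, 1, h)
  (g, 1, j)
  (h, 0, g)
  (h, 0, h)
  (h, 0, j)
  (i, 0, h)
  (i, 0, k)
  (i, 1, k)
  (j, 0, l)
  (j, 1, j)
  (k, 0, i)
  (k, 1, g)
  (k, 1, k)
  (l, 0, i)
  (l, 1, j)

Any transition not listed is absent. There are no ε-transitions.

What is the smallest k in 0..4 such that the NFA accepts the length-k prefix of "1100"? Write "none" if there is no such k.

none

Start in {g}.
Read '1': g→{h, j}; now {h, j}.
Read '1': h→∅, j→{j}; now {j}.
Read '0': j→{l}; now {l}.
Read '0': l→{i}; now {i}.
No reachable set along the way intersects F.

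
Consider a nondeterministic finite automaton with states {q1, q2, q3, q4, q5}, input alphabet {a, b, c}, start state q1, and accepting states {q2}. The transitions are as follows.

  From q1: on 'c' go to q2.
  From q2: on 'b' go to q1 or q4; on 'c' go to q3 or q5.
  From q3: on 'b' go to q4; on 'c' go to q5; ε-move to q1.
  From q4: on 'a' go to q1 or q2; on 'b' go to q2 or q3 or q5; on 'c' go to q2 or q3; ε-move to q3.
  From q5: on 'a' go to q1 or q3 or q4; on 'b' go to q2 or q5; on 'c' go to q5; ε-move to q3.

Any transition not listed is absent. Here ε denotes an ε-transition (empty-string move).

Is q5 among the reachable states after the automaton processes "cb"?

Start in {q1}.
Read 'c': {q1} → {q2}.
Read 'b': {q2} → {q1, q3, q4}.
State q5 is not in {q1, q3, q4}.

No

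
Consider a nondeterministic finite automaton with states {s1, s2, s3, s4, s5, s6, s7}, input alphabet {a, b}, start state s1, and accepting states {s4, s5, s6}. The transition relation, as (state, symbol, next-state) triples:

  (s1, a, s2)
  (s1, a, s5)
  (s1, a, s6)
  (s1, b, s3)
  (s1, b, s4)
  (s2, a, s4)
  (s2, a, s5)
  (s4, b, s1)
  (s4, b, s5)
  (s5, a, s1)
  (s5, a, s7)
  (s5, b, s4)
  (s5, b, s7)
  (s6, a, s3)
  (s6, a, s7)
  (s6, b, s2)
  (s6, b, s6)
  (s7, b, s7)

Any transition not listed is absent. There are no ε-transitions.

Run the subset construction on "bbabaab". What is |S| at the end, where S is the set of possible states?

3

Start in {s1}.
Read 'b': {s1} → {s3, s4}.
Read 'b': {s3, s4} → {s1, s5}.
Read 'a': {s1, s5} → {s1, s2, s5, s6, s7}.
Read 'b': {s1, s2, s5, s6, s7} → {s2, s3, s4, s6, s7}.
Read 'a': {s2, s3, s4, s6, s7} → {s3, s4, s5, s7}.
Read 'a': {s3, s4, s5, s7} → {s1, s7}.
Read 'b': {s1, s7} → {s3, s4, s7}.
That set has 3 states.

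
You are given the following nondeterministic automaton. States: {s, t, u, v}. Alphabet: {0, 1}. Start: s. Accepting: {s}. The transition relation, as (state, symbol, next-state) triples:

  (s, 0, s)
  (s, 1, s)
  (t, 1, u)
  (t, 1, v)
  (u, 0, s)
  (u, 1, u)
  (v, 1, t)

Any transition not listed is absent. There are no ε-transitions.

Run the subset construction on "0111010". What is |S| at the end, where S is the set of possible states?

1

Start in {s}.
Read '0': {s} → {s}.
Read '1': {s} → {s}.
Read '1': {s} → {s}.
Read '1': {s} → {s}.
Read '0': {s} → {s}.
Read '1': {s} → {s}.
Read '0': {s} → {s}.
That set has 1 state.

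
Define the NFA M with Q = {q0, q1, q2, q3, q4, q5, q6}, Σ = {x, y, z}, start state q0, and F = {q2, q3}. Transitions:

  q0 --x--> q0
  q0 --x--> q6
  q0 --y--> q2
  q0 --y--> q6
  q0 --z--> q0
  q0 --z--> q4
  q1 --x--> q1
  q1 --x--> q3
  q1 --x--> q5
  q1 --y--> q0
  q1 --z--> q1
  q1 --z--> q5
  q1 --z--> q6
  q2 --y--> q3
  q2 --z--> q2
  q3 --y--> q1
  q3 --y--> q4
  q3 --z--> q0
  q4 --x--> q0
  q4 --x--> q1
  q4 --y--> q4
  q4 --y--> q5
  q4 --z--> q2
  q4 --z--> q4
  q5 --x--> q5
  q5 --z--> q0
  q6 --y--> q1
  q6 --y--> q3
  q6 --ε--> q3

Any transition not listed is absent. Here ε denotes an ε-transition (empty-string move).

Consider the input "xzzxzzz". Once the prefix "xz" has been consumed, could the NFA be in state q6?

No

Start in {q0}.
Read 'x': q0→{q0, q6}; union {q0, q6}; ε-closure = {q0, q3, q6}.
Read 'z': q0→{q0, q4}, q3→{q0}, q6→∅; now {q0, q4}.
State q6 is not in {q0, q4}.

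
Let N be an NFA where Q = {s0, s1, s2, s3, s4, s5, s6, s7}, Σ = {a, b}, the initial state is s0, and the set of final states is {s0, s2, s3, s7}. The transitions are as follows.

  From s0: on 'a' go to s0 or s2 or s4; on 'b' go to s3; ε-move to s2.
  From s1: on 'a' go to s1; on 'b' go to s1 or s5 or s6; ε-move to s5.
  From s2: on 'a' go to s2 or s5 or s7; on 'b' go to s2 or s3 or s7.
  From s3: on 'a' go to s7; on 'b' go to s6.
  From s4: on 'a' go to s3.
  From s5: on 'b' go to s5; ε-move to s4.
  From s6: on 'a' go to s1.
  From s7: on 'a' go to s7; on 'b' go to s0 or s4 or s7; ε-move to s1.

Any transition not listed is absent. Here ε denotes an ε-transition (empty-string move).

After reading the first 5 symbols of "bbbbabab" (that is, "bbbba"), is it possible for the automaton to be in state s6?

No

Start: ε-closure({s0}) = {s0, s2}.
Read 'b': {s0, s2} → {s1, s2, s3, s4, s5, s7}.
Read 'b': {s1, s2, s3, s4, s5, s7} → {s0, s1, s2, s3, s4, s5, s6, s7}.
Read 'b': {s0, s1, s2, s3, s4, s5, s6, s7} → {s0, s1, s2, s3, s4, s5, s6, s7}.
Read 'b': {s0, s1, s2, s3, s4, s5, s6, s7} → {s0, s1, s2, s3, s4, s5, s6, s7}.
Read 'a': {s0, s1, s2, s3, s4, s5, s6, s7} → {s0, s1, s2, s3, s4, s5, s7}.
State s6 is not in {s0, s1, s2, s3, s4, s5, s7}.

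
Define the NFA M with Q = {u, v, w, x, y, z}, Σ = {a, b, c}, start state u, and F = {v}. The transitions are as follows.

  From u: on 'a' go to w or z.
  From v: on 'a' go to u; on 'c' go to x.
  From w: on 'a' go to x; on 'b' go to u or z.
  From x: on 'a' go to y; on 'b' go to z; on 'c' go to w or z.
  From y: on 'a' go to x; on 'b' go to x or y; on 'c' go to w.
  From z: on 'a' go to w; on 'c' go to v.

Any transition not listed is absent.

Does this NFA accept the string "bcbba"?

Start in {u}.
Read 'b': u→∅; now ∅.
The set is empty and remains empty for the remaining 4 symbols.
The final set ∅ contains no accepting state.

No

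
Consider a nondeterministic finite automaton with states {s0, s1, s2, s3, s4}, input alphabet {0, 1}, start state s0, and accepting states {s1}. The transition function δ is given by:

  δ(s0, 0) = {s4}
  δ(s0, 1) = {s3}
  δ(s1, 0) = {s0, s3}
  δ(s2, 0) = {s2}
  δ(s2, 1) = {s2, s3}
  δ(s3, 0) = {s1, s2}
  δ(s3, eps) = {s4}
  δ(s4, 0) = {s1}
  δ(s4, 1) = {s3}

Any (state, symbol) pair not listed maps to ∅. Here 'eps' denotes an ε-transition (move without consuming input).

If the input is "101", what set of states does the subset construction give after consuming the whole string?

{s2, s3, s4}

Start in {s0}.
Read '1': s0→{s3}; union {s3}; ε-closure = {s3, s4}.
Read '0': s3→{s1, s2}, s4→{s1}; now {s1, s2}.
Read '1': s1→∅, s2→{s2, s3}; union {s2, s3}; ε-closure = {s2, s3, s4}.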